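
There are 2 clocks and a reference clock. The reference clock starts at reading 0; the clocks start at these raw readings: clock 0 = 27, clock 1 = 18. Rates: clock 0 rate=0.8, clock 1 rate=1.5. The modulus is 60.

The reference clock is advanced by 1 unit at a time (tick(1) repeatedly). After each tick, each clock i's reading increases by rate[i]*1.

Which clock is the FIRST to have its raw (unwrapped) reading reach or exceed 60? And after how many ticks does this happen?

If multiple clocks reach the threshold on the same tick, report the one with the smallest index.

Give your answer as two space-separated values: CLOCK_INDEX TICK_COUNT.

Answer: 1 28

Derivation:
clock 0: start=27, rate=0.8, needs 60-27 = 33; ticks = ceil(33/0.8) = ceil(41.2500) = 42; reading at tick 42 = 27 + 0.8*42 = 60.6000
clock 1: start=18, rate=1.5, needs 60-18 = 42; ticks = ceil(42/1.5) = ceil(28.0000) = 28; reading at tick 28 = 18 + 1.5*28 = 60.0000
Minimum tick count = 28; winners = [1]; smallest index = 1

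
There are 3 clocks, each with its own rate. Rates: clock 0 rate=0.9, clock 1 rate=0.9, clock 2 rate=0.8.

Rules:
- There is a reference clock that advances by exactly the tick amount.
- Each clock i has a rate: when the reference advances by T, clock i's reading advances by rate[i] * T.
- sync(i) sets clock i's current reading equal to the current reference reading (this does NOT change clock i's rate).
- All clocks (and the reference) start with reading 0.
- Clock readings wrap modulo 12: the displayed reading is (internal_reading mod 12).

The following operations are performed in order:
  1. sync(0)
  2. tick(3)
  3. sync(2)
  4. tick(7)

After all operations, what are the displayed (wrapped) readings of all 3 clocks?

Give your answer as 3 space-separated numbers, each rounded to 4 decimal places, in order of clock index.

After op 1 sync(0): ref=0.0000 raw=[0.0000 0.0000 0.0000]
After op 2 tick(3): ref=3.0000 raw=[2.7000 2.7000 2.4000]
After op 3 sync(2): ref=3.0000 raw=[2.7000 2.7000 3.0000]
After op 4 tick(7): ref=10.0000 raw=[9.0000 9.0000 8.6000]
Wrap final raw readings (mod 12): 9.0000 mod 12 = 9.0000; 9.0000 mod 12 = 9.0000; 8.6000 mod 12 = 8.6000

Answer: 9.0000 9.0000 8.6000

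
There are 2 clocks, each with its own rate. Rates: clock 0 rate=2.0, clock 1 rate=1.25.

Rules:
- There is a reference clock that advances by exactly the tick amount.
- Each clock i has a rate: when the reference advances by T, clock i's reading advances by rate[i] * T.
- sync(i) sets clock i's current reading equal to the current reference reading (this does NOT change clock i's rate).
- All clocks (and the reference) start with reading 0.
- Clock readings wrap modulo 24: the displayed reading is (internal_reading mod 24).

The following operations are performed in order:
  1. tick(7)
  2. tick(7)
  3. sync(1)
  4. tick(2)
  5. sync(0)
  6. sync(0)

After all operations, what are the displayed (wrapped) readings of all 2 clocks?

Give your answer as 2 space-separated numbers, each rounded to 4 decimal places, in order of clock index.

Answer: 16.0000 16.5000

Derivation:
After op 1 tick(7): ref=7.0000 raw=[14.0000 8.7500]
After op 2 tick(7): ref=14.0000 raw=[28.0000 17.5000]
After op 3 sync(1): ref=14.0000 raw=[28.0000 14.0000]
After op 4 tick(2): ref=16.0000 raw=[32.0000 16.5000]
After op 5 sync(0): ref=16.0000 raw=[16.0000 16.5000]
After op 6 sync(0): ref=16.0000 raw=[16.0000 16.5000]
Wrap final raw readings (mod 24): 16.0000 mod 24 = 16.0000; 16.5000 mod 24 = 16.5000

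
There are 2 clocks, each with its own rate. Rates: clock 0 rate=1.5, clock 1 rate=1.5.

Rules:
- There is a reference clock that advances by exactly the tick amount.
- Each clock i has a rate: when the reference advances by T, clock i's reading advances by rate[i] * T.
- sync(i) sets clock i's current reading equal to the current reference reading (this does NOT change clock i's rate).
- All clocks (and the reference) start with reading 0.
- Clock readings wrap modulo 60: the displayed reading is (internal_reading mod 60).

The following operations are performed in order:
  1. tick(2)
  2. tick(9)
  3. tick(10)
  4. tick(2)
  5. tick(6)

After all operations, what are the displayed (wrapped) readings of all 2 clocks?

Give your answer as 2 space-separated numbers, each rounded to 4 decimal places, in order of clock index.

Answer: 43.5000 43.5000

Derivation:
After op 1 tick(2): ref=2.0000 raw=[3.0000 3.0000]
After op 2 tick(9): ref=11.0000 raw=[16.5000 16.5000]
After op 3 tick(10): ref=21.0000 raw=[31.5000 31.5000]
After op 4 tick(2): ref=23.0000 raw=[34.5000 34.5000]
After op 5 tick(6): ref=29.0000 raw=[43.5000 43.5000]
Wrap final raw readings (mod 60): 43.5000 mod 60 = 43.5000; 43.5000 mod 60 = 43.5000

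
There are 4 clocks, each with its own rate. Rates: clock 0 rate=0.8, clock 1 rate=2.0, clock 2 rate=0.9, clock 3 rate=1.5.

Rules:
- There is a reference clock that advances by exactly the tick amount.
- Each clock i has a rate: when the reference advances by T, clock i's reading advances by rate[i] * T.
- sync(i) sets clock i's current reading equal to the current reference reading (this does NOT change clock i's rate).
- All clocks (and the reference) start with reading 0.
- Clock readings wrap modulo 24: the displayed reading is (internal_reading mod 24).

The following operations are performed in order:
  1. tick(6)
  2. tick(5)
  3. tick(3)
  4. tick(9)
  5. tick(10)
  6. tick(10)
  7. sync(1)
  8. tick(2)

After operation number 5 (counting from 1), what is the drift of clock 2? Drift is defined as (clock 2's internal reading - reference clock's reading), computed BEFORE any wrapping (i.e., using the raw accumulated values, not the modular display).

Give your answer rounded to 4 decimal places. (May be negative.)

After op 1 tick(6): ref=6.0000 raw=[4.8000 12.0000 5.4000 9.0000]
After op 2 tick(5): ref=11.0000 raw=[8.8000 22.0000 9.9000 16.5000]
After op 3 tick(3): ref=14.0000 raw=[11.2000 28.0000 12.6000 21.0000]
After op 4 tick(9): ref=23.0000 raw=[18.4000 46.0000 20.7000 34.5000]
After op 5 tick(10): ref=33.0000 raw=[26.4000 66.0000 29.7000 49.5000]
Drift of clock 2 after op 5: 29.7000 - 33.0000 = -3.3000

Answer: -3.3000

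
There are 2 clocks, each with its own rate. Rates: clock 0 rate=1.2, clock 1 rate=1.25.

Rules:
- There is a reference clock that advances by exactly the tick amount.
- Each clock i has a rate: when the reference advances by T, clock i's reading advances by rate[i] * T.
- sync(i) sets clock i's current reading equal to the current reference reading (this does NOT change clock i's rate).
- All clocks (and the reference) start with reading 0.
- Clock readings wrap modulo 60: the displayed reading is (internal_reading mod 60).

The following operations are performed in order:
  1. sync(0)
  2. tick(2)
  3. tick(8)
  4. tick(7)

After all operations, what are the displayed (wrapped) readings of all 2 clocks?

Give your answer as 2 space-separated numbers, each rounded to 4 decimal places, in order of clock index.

After op 1 sync(0): ref=0.0000 raw=[0.0000 0.0000]
After op 2 tick(2): ref=2.0000 raw=[2.4000 2.5000]
After op 3 tick(8): ref=10.0000 raw=[12.0000 12.5000]
After op 4 tick(7): ref=17.0000 raw=[20.4000 21.2500]
Wrap final raw readings (mod 60): 20.4000 mod 60 = 20.4000; 21.2500 mod 60 = 21.2500

Answer: 20.4000 21.2500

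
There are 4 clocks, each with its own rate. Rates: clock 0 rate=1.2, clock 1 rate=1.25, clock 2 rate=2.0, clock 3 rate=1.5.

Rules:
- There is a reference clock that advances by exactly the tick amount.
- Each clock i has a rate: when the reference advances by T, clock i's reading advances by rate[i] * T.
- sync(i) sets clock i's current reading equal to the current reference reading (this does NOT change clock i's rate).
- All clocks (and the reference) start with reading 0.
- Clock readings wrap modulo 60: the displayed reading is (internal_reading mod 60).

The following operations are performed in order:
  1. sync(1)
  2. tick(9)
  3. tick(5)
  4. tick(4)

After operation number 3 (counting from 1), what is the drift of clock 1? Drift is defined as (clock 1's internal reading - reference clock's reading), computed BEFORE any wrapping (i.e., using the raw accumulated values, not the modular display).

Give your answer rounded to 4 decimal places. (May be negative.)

After op 1 sync(1): ref=0.0000 raw=[0.0000 0.0000 0.0000 0.0000]
After op 2 tick(9): ref=9.0000 raw=[10.8000 11.2500 18.0000 13.5000]
After op 3 tick(5): ref=14.0000 raw=[16.8000 17.5000 28.0000 21.0000]
Drift of clock 1 after op 3: 17.5000 - 14.0000 = 3.5000

Answer: 3.5000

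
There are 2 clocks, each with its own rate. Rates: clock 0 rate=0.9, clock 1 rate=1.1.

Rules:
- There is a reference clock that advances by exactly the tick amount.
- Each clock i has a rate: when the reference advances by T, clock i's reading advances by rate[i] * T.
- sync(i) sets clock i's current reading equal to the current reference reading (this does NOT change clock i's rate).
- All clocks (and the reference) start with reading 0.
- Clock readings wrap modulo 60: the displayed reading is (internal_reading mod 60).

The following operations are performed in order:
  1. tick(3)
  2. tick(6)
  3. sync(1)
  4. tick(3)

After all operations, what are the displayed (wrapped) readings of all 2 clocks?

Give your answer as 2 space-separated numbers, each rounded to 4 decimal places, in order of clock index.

Answer: 10.8000 12.3000

Derivation:
After op 1 tick(3): ref=3.0000 raw=[2.7000 3.3000]
After op 2 tick(6): ref=9.0000 raw=[8.1000 9.9000]
After op 3 sync(1): ref=9.0000 raw=[8.1000 9.0000]
After op 4 tick(3): ref=12.0000 raw=[10.8000 12.3000]
Wrap final raw readings (mod 60): 10.8000 mod 60 = 10.8000; 12.3000 mod 60 = 12.3000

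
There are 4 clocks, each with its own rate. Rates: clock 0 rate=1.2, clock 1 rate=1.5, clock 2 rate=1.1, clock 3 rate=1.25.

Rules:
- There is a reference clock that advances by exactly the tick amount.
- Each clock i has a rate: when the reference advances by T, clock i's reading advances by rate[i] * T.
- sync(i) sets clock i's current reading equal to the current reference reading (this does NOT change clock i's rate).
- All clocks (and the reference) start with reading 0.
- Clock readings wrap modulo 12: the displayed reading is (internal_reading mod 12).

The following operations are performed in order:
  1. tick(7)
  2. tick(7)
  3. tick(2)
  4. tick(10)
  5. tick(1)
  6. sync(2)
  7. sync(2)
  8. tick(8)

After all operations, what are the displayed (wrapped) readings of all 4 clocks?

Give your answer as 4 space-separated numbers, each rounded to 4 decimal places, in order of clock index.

Answer: 6.0000 4.5000 11.8000 7.7500

Derivation:
After op 1 tick(7): ref=7.0000 raw=[8.4000 10.5000 7.7000 8.7500]
After op 2 tick(7): ref=14.0000 raw=[16.8000 21.0000 15.4000 17.5000]
After op 3 tick(2): ref=16.0000 raw=[19.2000 24.0000 17.6000 20.0000]
After op 4 tick(10): ref=26.0000 raw=[31.2000 39.0000 28.6000 32.5000]
After op 5 tick(1): ref=27.0000 raw=[32.4000 40.5000 29.7000 33.7500]
After op 6 sync(2): ref=27.0000 raw=[32.4000 40.5000 27.0000 33.7500]
After op 7 sync(2): ref=27.0000 raw=[32.4000 40.5000 27.0000 33.7500]
After op 8 tick(8): ref=35.0000 raw=[42.0000 52.5000 35.8000 43.7500]
Wrap final raw readings (mod 12): 42.0000 mod 12 = 6.0000; 52.5000 mod 12 = 4.5000; 35.8000 mod 12 = 11.8000; 43.7500 mod 12 = 7.7500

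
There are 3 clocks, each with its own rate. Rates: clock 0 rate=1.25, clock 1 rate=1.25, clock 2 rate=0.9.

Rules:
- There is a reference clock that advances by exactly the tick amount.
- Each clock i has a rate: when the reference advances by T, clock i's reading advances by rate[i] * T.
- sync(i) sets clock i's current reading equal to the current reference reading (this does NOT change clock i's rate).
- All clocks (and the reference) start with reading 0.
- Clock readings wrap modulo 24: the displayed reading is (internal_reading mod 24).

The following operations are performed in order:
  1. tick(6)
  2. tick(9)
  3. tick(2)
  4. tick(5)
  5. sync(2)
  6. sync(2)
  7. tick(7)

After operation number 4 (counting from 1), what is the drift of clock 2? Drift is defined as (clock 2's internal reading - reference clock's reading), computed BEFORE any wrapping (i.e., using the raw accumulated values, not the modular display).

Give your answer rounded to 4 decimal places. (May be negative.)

Answer: -2.2000

Derivation:
After op 1 tick(6): ref=6.0000 raw=[7.5000 7.5000 5.4000]
After op 2 tick(9): ref=15.0000 raw=[18.7500 18.7500 13.5000]
After op 3 tick(2): ref=17.0000 raw=[21.2500 21.2500 15.3000]
After op 4 tick(5): ref=22.0000 raw=[27.5000 27.5000 19.8000]
Drift of clock 2 after op 4: 19.8000 - 22.0000 = -2.2000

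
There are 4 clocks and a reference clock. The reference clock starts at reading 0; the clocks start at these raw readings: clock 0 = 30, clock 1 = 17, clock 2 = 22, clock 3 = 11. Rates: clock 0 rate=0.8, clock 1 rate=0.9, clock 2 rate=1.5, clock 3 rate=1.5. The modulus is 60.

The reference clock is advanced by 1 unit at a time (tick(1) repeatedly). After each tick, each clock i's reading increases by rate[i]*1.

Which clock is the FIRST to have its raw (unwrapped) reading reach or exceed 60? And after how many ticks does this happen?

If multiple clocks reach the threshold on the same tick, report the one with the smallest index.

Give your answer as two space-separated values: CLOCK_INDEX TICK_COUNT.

Answer: 2 26

Derivation:
clock 0: start=30, rate=0.8, needs 60-30 = 30; ticks = ceil(30/0.8) = ceil(37.5000) = 38; reading at tick 38 = 30 + 0.8*38 = 60.4000
clock 1: start=17, rate=0.9, needs 60-17 = 43; ticks = ceil(43/0.9) = ceil(47.7778) = 48; reading at tick 48 = 17 + 0.9*48 = 60.2000
clock 2: start=22, rate=1.5, needs 60-22 = 38; ticks = ceil(38/1.5) = ceil(25.3333) = 26; reading at tick 26 = 22 + 1.5*26 = 61.0000
clock 3: start=11, rate=1.5, needs 60-11 = 49; ticks = ceil(49/1.5) = ceil(32.6667) = 33; reading at tick 33 = 11 + 1.5*33 = 60.5000
Minimum tick count = 26; winners = [2]; smallest index = 2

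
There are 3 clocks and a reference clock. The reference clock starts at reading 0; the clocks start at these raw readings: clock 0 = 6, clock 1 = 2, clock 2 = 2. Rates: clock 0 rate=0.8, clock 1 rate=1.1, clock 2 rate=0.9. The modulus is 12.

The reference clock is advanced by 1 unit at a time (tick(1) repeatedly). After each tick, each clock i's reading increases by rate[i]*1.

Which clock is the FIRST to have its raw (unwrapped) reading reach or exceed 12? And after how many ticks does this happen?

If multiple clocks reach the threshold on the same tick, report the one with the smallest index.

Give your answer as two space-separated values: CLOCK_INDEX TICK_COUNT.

Answer: 0 8

Derivation:
clock 0: start=6, rate=0.8, needs 12-6 = 6; ticks = ceil(6/0.8) = ceil(7.5000) = 8; reading at tick 8 = 6 + 0.8*8 = 12.4000
clock 1: start=2, rate=1.1, needs 12-2 = 10; ticks = ceil(10/1.1) = ceil(9.0909) = 10; reading at tick 10 = 2 + 1.1*10 = 13.0000
clock 2: start=2, rate=0.9, needs 12-2 = 10; ticks = ceil(10/0.9) = ceil(11.1111) = 12; reading at tick 12 = 2 + 0.9*12 = 12.8000
Minimum tick count = 8; winners = [0]; smallest index = 0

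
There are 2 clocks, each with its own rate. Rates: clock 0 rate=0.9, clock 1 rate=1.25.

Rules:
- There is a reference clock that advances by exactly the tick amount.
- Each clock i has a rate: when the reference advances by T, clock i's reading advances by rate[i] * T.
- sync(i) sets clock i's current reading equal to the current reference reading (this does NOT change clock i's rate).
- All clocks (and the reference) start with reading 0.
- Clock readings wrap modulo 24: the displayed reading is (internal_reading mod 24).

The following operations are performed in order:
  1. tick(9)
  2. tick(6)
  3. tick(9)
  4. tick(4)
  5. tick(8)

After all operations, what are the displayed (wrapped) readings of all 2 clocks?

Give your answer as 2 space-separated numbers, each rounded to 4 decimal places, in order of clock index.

After op 1 tick(9): ref=9.0000 raw=[8.1000 11.2500]
After op 2 tick(6): ref=15.0000 raw=[13.5000 18.7500]
After op 3 tick(9): ref=24.0000 raw=[21.6000 30.0000]
After op 4 tick(4): ref=28.0000 raw=[25.2000 35.0000]
After op 5 tick(8): ref=36.0000 raw=[32.4000 45.0000]
Wrap final raw readings (mod 24): 32.4000 mod 24 = 8.4000; 45.0000 mod 24 = 21.0000

Answer: 8.4000 21.0000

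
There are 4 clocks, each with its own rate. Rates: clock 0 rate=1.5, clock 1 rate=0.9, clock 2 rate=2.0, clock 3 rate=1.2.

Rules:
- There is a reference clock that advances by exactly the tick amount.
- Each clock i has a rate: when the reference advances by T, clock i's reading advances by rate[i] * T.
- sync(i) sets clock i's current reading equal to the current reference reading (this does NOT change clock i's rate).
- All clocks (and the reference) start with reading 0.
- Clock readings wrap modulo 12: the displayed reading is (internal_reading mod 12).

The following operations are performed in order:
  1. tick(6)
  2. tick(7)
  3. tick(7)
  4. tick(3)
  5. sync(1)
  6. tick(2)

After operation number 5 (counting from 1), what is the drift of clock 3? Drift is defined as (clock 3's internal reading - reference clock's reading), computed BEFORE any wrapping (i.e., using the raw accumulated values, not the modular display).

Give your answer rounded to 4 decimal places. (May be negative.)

After op 1 tick(6): ref=6.0000 raw=[9.0000 5.4000 12.0000 7.2000]
After op 2 tick(7): ref=13.0000 raw=[19.5000 11.7000 26.0000 15.6000]
After op 3 tick(7): ref=20.0000 raw=[30.0000 18.0000 40.0000 24.0000]
After op 4 tick(3): ref=23.0000 raw=[34.5000 20.7000 46.0000 27.6000]
After op 5 sync(1): ref=23.0000 raw=[34.5000 23.0000 46.0000 27.6000]
Drift of clock 3 after op 5: 27.6000 - 23.0000 = 4.6000

Answer: 4.6000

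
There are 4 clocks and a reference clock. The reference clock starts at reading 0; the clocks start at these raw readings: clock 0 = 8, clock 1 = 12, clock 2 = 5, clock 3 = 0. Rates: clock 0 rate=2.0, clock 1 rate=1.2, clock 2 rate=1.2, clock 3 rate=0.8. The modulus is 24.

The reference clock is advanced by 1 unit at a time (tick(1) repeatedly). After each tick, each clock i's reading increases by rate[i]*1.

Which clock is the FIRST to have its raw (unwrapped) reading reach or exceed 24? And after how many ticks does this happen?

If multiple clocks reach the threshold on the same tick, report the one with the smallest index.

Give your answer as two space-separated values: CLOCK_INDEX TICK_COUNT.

Answer: 0 8

Derivation:
clock 0: start=8, rate=2.0, needs 24-8 = 16; ticks = ceil(16/2.0) = ceil(8.0000) = 8; reading at tick 8 = 8 + 2.0*8 = 24.0000
clock 1: start=12, rate=1.2, needs 24-12 = 12; ticks = ceil(12/1.2) = ceil(10.0000) = 10; reading at tick 10 = 12 + 1.2*10 = 24.0000
clock 2: start=5, rate=1.2, needs 24-5 = 19; ticks = ceil(19/1.2) = ceil(15.8333) = 16; reading at tick 16 = 5 + 1.2*16 = 24.2000
clock 3: start=0, rate=0.8, needs 24-0 = 24; ticks = ceil(24/0.8) = ceil(30.0000) = 30; reading at tick 30 = 0 + 0.8*30 = 24.0000
Minimum tick count = 8; winners = [0]; smallest index = 0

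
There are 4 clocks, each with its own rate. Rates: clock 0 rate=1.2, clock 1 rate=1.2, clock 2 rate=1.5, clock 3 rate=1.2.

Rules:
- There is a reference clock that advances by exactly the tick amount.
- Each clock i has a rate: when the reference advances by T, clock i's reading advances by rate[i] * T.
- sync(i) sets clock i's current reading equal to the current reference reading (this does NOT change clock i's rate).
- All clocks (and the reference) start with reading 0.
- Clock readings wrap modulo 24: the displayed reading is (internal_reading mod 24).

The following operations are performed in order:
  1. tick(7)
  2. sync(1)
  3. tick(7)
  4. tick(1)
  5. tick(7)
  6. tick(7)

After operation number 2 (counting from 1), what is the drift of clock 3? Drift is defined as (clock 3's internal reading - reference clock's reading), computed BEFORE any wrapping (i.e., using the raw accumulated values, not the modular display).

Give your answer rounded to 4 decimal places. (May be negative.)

After op 1 tick(7): ref=7.0000 raw=[8.4000 8.4000 10.5000 8.4000]
After op 2 sync(1): ref=7.0000 raw=[8.4000 7.0000 10.5000 8.4000]
Drift of clock 3 after op 2: 8.4000 - 7.0000 = 1.4000

Answer: 1.4000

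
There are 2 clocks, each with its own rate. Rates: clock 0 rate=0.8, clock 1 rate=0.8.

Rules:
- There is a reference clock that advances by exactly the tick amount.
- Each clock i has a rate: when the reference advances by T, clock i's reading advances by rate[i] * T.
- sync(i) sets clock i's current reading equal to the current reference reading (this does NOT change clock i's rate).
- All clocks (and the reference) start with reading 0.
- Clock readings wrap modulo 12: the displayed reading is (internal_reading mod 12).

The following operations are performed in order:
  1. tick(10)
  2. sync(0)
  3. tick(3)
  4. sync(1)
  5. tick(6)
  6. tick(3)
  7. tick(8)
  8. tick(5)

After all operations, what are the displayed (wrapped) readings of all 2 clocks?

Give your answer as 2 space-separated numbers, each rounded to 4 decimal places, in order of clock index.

Answer: 6.0000 6.6000

Derivation:
After op 1 tick(10): ref=10.0000 raw=[8.0000 8.0000]
After op 2 sync(0): ref=10.0000 raw=[10.0000 8.0000]
After op 3 tick(3): ref=13.0000 raw=[12.4000 10.4000]
After op 4 sync(1): ref=13.0000 raw=[12.4000 13.0000]
After op 5 tick(6): ref=19.0000 raw=[17.2000 17.8000]
After op 6 tick(3): ref=22.0000 raw=[19.6000 20.2000]
After op 7 tick(8): ref=30.0000 raw=[26.0000 26.6000]
After op 8 tick(5): ref=35.0000 raw=[30.0000 30.6000]
Wrap final raw readings (mod 12): 30.0000 mod 12 = 6.0000; 30.6000 mod 12 = 6.6000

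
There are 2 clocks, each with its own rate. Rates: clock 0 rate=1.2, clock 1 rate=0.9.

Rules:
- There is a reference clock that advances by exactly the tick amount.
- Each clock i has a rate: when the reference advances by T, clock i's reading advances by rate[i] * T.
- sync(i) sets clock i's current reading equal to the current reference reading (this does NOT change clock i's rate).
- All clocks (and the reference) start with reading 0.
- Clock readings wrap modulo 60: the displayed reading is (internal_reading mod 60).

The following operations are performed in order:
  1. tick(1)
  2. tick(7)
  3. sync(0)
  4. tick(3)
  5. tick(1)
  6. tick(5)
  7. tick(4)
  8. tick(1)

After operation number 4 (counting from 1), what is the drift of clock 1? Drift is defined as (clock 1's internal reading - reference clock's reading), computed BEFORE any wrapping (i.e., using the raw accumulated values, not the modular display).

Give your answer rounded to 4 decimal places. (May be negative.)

Answer: -1.1000

Derivation:
After op 1 tick(1): ref=1.0000 raw=[1.2000 0.9000]
After op 2 tick(7): ref=8.0000 raw=[9.6000 7.2000]
After op 3 sync(0): ref=8.0000 raw=[8.0000 7.2000]
After op 4 tick(3): ref=11.0000 raw=[11.6000 9.9000]
Drift of clock 1 after op 4: 9.9000 - 11.0000 = -1.1000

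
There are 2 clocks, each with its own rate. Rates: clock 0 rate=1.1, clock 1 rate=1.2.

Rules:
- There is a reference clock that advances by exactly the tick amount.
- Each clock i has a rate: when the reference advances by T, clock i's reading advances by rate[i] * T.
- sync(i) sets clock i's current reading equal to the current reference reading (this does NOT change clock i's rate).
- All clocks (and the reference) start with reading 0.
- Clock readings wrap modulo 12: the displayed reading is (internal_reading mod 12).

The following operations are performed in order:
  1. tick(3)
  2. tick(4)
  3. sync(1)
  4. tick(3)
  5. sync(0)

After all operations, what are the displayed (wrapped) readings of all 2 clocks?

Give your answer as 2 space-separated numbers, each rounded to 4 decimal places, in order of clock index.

After op 1 tick(3): ref=3.0000 raw=[3.3000 3.6000]
After op 2 tick(4): ref=7.0000 raw=[7.7000 8.4000]
After op 3 sync(1): ref=7.0000 raw=[7.7000 7.0000]
After op 4 tick(3): ref=10.0000 raw=[11.0000 10.6000]
After op 5 sync(0): ref=10.0000 raw=[10.0000 10.6000]
Wrap final raw readings (mod 12): 10.0000 mod 12 = 10.0000; 10.6000 mod 12 = 10.6000

Answer: 10.0000 10.6000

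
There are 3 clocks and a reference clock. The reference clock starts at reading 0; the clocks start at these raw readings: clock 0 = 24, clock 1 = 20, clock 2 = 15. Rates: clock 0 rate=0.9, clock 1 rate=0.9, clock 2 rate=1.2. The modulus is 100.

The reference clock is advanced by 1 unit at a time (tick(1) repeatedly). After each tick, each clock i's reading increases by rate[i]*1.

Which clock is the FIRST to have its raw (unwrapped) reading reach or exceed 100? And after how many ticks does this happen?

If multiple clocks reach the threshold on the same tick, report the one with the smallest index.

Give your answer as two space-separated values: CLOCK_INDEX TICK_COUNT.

Answer: 2 71

Derivation:
clock 0: start=24, rate=0.9, needs 100-24 = 76; ticks = ceil(76/0.9) = ceil(84.4444) = 85; reading at tick 85 = 24 + 0.9*85 = 100.5000
clock 1: start=20, rate=0.9, needs 100-20 = 80; ticks = ceil(80/0.9) = ceil(88.8889) = 89; reading at tick 89 = 20 + 0.9*89 = 100.1000
clock 2: start=15, rate=1.2, needs 100-15 = 85; ticks = ceil(85/1.2) = ceil(70.8333) = 71; reading at tick 71 = 15 + 1.2*71 = 100.2000
Minimum tick count = 71; winners = [2]; smallest index = 2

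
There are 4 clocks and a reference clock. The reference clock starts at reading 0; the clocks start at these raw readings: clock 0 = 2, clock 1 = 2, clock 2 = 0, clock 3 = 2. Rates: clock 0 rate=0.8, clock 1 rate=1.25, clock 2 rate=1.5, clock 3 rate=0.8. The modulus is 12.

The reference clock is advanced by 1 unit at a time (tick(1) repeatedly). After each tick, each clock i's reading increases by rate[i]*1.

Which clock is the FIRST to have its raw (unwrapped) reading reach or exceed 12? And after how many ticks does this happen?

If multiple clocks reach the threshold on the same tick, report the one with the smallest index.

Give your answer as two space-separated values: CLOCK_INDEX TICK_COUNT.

clock 0: start=2, rate=0.8, needs 12-2 = 10; ticks = ceil(10/0.8) = ceil(12.5000) = 13; reading at tick 13 = 2 + 0.8*13 = 12.4000
clock 1: start=2, rate=1.25, needs 12-2 = 10; ticks = ceil(10/1.25) = ceil(8.0000) = 8; reading at tick 8 = 2 + 1.25*8 = 12.0000
clock 2: start=0, rate=1.5, needs 12-0 = 12; ticks = ceil(12/1.5) = ceil(8.0000) = 8; reading at tick 8 = 0 + 1.5*8 = 12.0000
clock 3: start=2, rate=0.8, needs 12-2 = 10; ticks = ceil(10/0.8) = ceil(12.5000) = 13; reading at tick 13 = 2 + 0.8*13 = 12.4000
Minimum tick count = 8; winners = [1, 2]; smallest index = 1

Answer: 1 8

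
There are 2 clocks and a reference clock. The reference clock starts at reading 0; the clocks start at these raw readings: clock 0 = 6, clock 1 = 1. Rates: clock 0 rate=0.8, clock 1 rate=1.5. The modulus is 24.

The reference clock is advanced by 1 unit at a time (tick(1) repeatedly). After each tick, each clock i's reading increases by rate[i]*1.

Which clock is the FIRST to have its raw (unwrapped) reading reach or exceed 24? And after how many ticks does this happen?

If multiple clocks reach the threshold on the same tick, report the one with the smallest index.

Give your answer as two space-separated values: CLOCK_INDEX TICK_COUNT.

clock 0: start=6, rate=0.8, needs 24-6 = 18; ticks = ceil(18/0.8) = ceil(22.5000) = 23; reading at tick 23 = 6 + 0.8*23 = 24.4000
clock 1: start=1, rate=1.5, needs 24-1 = 23; ticks = ceil(23/1.5) = ceil(15.3333) = 16; reading at tick 16 = 1 + 1.5*16 = 25.0000
Minimum tick count = 16; winners = [1]; smallest index = 1

Answer: 1 16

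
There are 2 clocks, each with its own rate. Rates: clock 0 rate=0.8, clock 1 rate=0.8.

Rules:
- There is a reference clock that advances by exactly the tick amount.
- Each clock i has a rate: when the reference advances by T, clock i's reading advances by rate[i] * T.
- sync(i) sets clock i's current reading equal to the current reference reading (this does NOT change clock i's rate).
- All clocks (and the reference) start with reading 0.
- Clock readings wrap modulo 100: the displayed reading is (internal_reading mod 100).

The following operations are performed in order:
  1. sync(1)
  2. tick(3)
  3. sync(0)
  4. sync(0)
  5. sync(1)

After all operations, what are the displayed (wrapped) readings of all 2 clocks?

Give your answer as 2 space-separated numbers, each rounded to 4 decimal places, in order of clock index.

After op 1 sync(1): ref=0.0000 raw=[0.0000 0.0000]
After op 2 tick(3): ref=3.0000 raw=[2.4000 2.4000]
After op 3 sync(0): ref=3.0000 raw=[3.0000 2.4000]
After op 4 sync(0): ref=3.0000 raw=[3.0000 2.4000]
After op 5 sync(1): ref=3.0000 raw=[3.0000 3.0000]
Wrap final raw readings (mod 100): 3.0000 mod 100 = 3.0000; 3.0000 mod 100 = 3.0000

Answer: 3.0000 3.0000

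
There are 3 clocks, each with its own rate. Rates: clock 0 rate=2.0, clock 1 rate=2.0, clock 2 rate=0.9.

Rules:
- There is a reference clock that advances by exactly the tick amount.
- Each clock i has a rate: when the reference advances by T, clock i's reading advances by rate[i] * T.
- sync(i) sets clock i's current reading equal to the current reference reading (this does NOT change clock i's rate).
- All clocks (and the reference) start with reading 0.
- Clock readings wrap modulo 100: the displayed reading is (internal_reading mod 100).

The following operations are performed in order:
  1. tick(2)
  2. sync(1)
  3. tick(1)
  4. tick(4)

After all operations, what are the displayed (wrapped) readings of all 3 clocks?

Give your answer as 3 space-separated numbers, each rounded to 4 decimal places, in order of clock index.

After op 1 tick(2): ref=2.0000 raw=[4.0000 4.0000 1.8000]
After op 2 sync(1): ref=2.0000 raw=[4.0000 2.0000 1.8000]
After op 3 tick(1): ref=3.0000 raw=[6.0000 4.0000 2.7000]
After op 4 tick(4): ref=7.0000 raw=[14.0000 12.0000 6.3000]
Wrap final raw readings (mod 100): 14.0000 mod 100 = 14.0000; 12.0000 mod 100 = 12.0000; 6.3000 mod 100 = 6.3000

Answer: 14.0000 12.0000 6.3000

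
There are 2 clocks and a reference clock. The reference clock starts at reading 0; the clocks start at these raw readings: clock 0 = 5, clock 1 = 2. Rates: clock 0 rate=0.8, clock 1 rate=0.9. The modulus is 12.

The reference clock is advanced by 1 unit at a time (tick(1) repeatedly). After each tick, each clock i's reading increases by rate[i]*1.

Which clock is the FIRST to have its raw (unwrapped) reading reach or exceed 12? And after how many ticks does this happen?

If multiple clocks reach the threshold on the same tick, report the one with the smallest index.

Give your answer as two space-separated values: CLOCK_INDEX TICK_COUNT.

Answer: 0 9

Derivation:
clock 0: start=5, rate=0.8, needs 12-5 = 7; ticks = ceil(7/0.8) = ceil(8.7500) = 9; reading at tick 9 = 5 + 0.8*9 = 12.2000
clock 1: start=2, rate=0.9, needs 12-2 = 10; ticks = ceil(10/0.9) = ceil(11.1111) = 12; reading at tick 12 = 2 + 0.9*12 = 12.8000
Minimum tick count = 9; winners = [0]; smallest index = 0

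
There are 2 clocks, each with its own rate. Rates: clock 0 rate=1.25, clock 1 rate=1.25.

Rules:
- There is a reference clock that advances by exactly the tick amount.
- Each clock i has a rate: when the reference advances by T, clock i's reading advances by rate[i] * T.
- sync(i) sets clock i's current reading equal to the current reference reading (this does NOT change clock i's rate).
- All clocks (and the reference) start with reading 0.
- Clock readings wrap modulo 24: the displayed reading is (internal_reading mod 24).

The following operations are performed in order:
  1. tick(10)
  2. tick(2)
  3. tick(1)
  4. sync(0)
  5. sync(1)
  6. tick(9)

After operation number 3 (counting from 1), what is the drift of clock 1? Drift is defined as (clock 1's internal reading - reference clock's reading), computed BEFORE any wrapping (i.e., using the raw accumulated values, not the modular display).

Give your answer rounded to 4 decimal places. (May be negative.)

After op 1 tick(10): ref=10.0000 raw=[12.5000 12.5000]
After op 2 tick(2): ref=12.0000 raw=[15.0000 15.0000]
After op 3 tick(1): ref=13.0000 raw=[16.2500 16.2500]
Drift of clock 1 after op 3: 16.2500 - 13.0000 = 3.2500

Answer: 3.2500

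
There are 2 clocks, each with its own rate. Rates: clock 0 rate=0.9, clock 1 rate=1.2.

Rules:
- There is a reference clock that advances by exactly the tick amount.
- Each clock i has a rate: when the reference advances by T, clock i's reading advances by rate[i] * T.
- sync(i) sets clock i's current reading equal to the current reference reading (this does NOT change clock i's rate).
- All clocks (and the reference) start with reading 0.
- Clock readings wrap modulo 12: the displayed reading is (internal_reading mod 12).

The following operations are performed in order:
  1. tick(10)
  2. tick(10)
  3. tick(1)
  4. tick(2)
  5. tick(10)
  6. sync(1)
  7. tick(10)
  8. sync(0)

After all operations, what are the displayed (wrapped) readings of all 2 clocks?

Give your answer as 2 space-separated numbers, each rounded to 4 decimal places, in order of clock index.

Answer: 7.0000 9.0000

Derivation:
After op 1 tick(10): ref=10.0000 raw=[9.0000 12.0000]
After op 2 tick(10): ref=20.0000 raw=[18.0000 24.0000]
After op 3 tick(1): ref=21.0000 raw=[18.9000 25.2000]
After op 4 tick(2): ref=23.0000 raw=[20.7000 27.6000]
After op 5 tick(10): ref=33.0000 raw=[29.7000 39.6000]
After op 6 sync(1): ref=33.0000 raw=[29.7000 33.0000]
After op 7 tick(10): ref=43.0000 raw=[38.7000 45.0000]
After op 8 sync(0): ref=43.0000 raw=[43.0000 45.0000]
Wrap final raw readings (mod 12): 43.0000 mod 12 = 7.0000; 45.0000 mod 12 = 9.0000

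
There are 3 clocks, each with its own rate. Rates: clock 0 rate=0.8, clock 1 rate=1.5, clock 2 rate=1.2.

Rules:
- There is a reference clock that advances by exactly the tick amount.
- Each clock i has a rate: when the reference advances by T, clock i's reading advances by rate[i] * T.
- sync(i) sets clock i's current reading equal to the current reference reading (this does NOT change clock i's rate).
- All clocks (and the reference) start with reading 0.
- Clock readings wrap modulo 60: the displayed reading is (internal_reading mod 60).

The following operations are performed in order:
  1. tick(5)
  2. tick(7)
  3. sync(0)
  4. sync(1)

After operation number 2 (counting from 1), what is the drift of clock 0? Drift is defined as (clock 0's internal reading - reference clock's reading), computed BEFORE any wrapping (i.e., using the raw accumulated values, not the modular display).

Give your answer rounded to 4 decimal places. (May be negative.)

Answer: -2.4000

Derivation:
After op 1 tick(5): ref=5.0000 raw=[4.0000 7.5000 6.0000]
After op 2 tick(7): ref=12.0000 raw=[9.6000 18.0000 14.4000]
Drift of clock 0 after op 2: 9.6000 - 12.0000 = -2.4000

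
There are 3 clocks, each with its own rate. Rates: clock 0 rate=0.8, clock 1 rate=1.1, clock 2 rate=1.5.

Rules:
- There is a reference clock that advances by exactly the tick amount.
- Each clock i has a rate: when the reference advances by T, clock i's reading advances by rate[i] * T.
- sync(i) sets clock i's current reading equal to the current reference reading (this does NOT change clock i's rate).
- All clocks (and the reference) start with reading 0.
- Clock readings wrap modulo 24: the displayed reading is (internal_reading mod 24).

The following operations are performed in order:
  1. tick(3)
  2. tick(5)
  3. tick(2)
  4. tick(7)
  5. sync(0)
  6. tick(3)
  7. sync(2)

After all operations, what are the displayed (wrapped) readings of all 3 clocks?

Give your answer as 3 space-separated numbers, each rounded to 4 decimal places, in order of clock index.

After op 1 tick(3): ref=3.0000 raw=[2.4000 3.3000 4.5000]
After op 2 tick(5): ref=8.0000 raw=[6.4000 8.8000 12.0000]
After op 3 tick(2): ref=10.0000 raw=[8.0000 11.0000 15.0000]
After op 4 tick(7): ref=17.0000 raw=[13.6000 18.7000 25.5000]
After op 5 sync(0): ref=17.0000 raw=[17.0000 18.7000 25.5000]
After op 6 tick(3): ref=20.0000 raw=[19.4000 22.0000 30.0000]
After op 7 sync(2): ref=20.0000 raw=[19.4000 22.0000 20.0000]
Wrap final raw readings (mod 24): 19.4000 mod 24 = 19.4000; 22.0000 mod 24 = 22.0000; 20.0000 mod 24 = 20.0000

Answer: 19.4000 22.0000 20.0000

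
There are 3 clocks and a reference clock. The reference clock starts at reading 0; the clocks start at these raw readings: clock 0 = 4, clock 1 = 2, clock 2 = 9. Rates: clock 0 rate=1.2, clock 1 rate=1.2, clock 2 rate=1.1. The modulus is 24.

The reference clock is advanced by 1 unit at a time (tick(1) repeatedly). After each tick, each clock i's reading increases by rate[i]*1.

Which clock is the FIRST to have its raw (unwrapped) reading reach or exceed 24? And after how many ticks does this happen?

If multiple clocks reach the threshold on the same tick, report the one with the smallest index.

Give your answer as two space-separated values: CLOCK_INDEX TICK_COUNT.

Answer: 2 14

Derivation:
clock 0: start=4, rate=1.2, needs 24-4 = 20; ticks = ceil(20/1.2) = ceil(16.6667) = 17; reading at tick 17 = 4 + 1.2*17 = 24.4000
clock 1: start=2, rate=1.2, needs 24-2 = 22; ticks = ceil(22/1.2) = ceil(18.3333) = 19; reading at tick 19 = 2 + 1.2*19 = 24.8000
clock 2: start=9, rate=1.1, needs 24-9 = 15; ticks = ceil(15/1.1) = ceil(13.6364) = 14; reading at tick 14 = 9 + 1.1*14 = 24.4000
Minimum tick count = 14; winners = [2]; smallest index = 2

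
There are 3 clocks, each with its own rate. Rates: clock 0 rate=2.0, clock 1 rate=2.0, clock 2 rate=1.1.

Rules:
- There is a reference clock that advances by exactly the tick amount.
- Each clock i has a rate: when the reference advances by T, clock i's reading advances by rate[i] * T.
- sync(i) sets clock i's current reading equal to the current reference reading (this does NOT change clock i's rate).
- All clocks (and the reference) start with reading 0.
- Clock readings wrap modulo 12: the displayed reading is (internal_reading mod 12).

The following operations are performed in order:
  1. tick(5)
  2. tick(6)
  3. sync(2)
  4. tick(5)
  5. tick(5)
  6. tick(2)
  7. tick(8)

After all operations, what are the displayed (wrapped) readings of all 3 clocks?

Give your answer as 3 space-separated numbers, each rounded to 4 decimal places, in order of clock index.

After op 1 tick(5): ref=5.0000 raw=[10.0000 10.0000 5.5000]
After op 2 tick(6): ref=11.0000 raw=[22.0000 22.0000 12.1000]
After op 3 sync(2): ref=11.0000 raw=[22.0000 22.0000 11.0000]
After op 4 tick(5): ref=16.0000 raw=[32.0000 32.0000 16.5000]
After op 5 tick(5): ref=21.0000 raw=[42.0000 42.0000 22.0000]
After op 6 tick(2): ref=23.0000 raw=[46.0000 46.0000 24.2000]
After op 7 tick(8): ref=31.0000 raw=[62.0000 62.0000 33.0000]
Wrap final raw readings (mod 12): 62.0000 mod 12 = 2.0000; 62.0000 mod 12 = 2.0000; 33.0000 mod 12 = 9.0000

Answer: 2.0000 2.0000 9.0000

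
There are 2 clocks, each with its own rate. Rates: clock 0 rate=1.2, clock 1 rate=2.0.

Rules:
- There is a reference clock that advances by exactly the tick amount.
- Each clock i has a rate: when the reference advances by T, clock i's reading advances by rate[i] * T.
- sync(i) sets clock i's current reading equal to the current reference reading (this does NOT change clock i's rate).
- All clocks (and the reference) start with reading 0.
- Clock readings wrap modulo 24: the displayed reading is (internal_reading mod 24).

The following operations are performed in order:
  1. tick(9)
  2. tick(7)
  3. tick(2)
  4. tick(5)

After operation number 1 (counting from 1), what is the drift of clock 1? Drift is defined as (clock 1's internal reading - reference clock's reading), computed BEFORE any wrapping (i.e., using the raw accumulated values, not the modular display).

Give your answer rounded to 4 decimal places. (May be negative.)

Answer: 9.0000

Derivation:
After op 1 tick(9): ref=9.0000 raw=[10.8000 18.0000]
Drift of clock 1 after op 1: 18.0000 - 9.0000 = 9.0000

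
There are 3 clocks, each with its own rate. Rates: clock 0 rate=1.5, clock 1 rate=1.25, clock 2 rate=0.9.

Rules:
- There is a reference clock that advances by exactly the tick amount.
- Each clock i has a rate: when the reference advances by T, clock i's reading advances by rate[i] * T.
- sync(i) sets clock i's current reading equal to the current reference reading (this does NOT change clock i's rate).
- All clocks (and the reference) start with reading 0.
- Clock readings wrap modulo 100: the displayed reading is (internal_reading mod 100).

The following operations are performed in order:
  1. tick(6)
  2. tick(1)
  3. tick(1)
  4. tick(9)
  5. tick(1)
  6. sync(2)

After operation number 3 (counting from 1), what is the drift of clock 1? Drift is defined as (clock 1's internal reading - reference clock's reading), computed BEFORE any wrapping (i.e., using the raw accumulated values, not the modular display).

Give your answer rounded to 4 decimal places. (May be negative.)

After op 1 tick(6): ref=6.0000 raw=[9.0000 7.5000 5.4000]
After op 2 tick(1): ref=7.0000 raw=[10.5000 8.7500 6.3000]
After op 3 tick(1): ref=8.0000 raw=[12.0000 10.0000 7.2000]
Drift of clock 1 after op 3: 10.0000 - 8.0000 = 2.0000

Answer: 2.0000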